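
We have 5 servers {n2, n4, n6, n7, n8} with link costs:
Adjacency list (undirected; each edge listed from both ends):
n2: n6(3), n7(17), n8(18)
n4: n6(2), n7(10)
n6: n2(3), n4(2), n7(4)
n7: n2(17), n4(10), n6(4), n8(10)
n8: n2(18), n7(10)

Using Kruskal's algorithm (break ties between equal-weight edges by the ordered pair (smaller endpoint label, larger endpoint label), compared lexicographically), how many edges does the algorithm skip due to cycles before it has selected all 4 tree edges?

Sort edges by weight, then run Kruskal:
n4-n6 (2): add — endpoints in different components.
n2-n6 (3): add — endpoints in different components.
n6-n7 (4): add — endpoints in different components.
n4-n7 (10): skip — n7 and n4 already connected.
n7-n8 (10): add — endpoints in different components.
Edges rejected before the tree was complete: 1.

1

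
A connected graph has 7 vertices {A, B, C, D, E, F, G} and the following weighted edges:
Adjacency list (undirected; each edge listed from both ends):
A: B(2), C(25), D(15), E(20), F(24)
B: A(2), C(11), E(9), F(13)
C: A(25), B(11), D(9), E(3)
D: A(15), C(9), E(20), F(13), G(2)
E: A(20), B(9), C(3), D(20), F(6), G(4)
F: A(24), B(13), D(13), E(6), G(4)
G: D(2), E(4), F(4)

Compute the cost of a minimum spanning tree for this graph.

24

Grow the tree from F using Prim:
Step 1: cheapest edge leaving the tree is F—G (4); add G.
Step 2: cheapest edge leaving the tree is D—G (2); add D.
Step 3: cheapest edge leaving the tree is E—G (4); add E.
Step 4: cheapest edge leaving the tree is C—E (3); add C.
Step 5: cheapest edge leaving the tree is B—E (9); add B.
Step 6: cheapest edge leaving the tree is A—B (2); add A.
MST edges: F—G, D—G, E—G, C—E, B—E, A—B; total weight 4+2+4+3+9+2 = 24.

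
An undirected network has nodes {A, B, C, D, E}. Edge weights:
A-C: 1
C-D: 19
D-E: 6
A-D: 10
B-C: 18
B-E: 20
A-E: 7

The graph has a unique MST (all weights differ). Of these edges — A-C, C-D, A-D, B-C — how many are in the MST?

2

Sort edges by weight, then run Kruskal:
A-C (1): add. Components now {A,C} {B} {D} {E}
D-E (6): add. Components now {A,C} {B} {D,E}
A-E (7): add. Components now {A,C,D,E} {B}
A-D (10): skip — A and D already connected.
B-C (18): add. Components now {A,B,C,D,E}
MST edge set: {A-C, D-E, A-E, B-C}.
Of the listed edges, {A-C, B-C} are in the MST → 2.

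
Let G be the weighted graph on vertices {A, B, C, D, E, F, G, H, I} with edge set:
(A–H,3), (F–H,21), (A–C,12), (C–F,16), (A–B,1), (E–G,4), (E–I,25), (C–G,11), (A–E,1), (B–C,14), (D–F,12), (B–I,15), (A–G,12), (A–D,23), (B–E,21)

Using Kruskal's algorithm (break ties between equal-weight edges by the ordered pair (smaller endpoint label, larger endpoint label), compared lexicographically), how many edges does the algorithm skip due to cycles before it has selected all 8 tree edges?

3

Kruskal's algorithm — process edges by increasing weight (ties by edge label):
A–B (1): add — endpoints in different components.
A–E (1): add — endpoints in different components.
A–H (3): add — endpoints in different components.
E–G (4): add — endpoints in different components.
C–G (11): add — endpoints in different components.
A–C (12): skip — A and C already connected.
A–G (12): skip — A and G already connected.
D–F (12): add — endpoints in different components.
B–C (14): skip — B and C already connected.
B–I (15): add — endpoints in different components.
C–F (16): add — endpoints in different components.
Edges rejected before the tree was complete: 3.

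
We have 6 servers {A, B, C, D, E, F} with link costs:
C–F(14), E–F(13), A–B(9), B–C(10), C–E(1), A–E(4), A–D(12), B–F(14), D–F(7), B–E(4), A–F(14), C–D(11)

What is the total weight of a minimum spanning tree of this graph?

27

Prim's algorithm from D:
Step 1: frontier [D–F 7, C–D 11, A–D 12] → take D–F (7); add F.
Step 2: frontier [C–D 11, A–D 12, E–F 13, A–F 14, B–F 14, C–F 14] → take C–D (11); add C.
Step 3: frontier [C–E 1, B–C 10, A–D 12, E–F 13, A–F 14, B–F 14] → take C–E (1); add E.
Step 4: frontier [B–C 10, A–D 12, A–E 4, B–E 4, A–F 14, B–F 14] → take A–E (4); add A.
Step 5: frontier [A–B 9, B–C 10, B–E 4, B–F 14] → take B–E (4); add B.
MST edges: D–F, C–D, C–E, A–E, B–E; total weight 7+11+1+4+4 = 27.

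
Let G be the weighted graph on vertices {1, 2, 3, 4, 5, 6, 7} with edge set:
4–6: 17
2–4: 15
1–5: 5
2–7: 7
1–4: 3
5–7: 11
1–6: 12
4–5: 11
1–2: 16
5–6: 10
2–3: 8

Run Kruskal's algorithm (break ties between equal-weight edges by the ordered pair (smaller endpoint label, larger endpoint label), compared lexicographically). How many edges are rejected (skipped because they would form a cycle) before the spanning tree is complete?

Kruskal's algorithm — process edges by increasing weight (ties by edge label):
1–4 (3): add. Components now {1,4} {2} {3} {5} {6} {7}
1–5 (5): add. Components now {1,4,5} {2} {3} {6} {7}
2–7 (7): add. Components now {1,4,5} {2,7} {3} {6}
2–3 (8): add. Components now {1,4,5} {2,3,7} {6}
5–6 (10): add. Components now {1,4,5,6} {2,3,7}
4–5 (11): skip — 4 and 5 already connected.
5–7 (11): add. Components now {1,2,3,4,5,6,7}
Edges rejected before the tree was complete: 1.

1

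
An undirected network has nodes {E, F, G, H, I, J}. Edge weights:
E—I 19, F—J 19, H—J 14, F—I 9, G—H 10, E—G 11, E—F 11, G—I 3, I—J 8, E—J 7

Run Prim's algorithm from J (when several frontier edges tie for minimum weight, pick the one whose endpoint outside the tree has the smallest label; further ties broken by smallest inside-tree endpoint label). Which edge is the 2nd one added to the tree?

Prim, starting at J.
Step 1: frontier [E—J 7, I—J 8, H—J 14, F—J 19] → take E—J (7); add E.
Step 2: frontier [E—F 11, E—G 11, E—I 19, I—J 8, H—J 14, F—J 19] → take I—J (8); add I.
Step 3: frontier [E—F 11, E—G 11, G—I 3, F—I 9, H—J 14, F—J 19] → take G—I (3); add G.
Step 4: frontier [E—F 11, G—H 10, F—I 9, H—J 14, F—J 19] → take F—I (9); add F.
Step 5: frontier [G—H 10, H—J 14] → take G—H (10); add H.
The 2nd edge added is I—J.

I-J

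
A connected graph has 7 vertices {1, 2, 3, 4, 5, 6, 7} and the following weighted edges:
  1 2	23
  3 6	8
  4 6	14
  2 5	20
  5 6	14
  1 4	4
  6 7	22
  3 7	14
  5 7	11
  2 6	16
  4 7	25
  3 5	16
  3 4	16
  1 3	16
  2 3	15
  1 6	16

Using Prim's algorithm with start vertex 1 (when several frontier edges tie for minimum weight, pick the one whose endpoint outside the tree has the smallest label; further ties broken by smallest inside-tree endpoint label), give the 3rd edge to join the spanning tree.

Grow the tree from 1 using Prim:
Step 1: cheapest edge leaving the tree is 1 4 (4); add 4.
Step 2: cheapest edge leaving the tree is 4 6 (14); add 6.
Step 3: cheapest edge leaving the tree is 3 6 (8); add 3.
Step 4: cheapest edge leaving the tree is 5 6 (14); add 5.
Step 5: cheapest edge leaving the tree is 5 7 (11); add 7.
Step 6: cheapest edge leaving the tree is 2 3 (15); add 2.
The 3rd edge added is 3 6.

3-6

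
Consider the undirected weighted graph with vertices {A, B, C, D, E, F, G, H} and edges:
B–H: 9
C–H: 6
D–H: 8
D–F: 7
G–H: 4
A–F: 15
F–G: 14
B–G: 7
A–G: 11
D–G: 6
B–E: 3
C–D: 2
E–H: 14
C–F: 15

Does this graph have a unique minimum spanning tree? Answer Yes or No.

No

Kruskal: consider edges lightest-first.
C–D (2): add — endpoints in different components.
B–E (3): add — endpoints in different components.
G–H (4): add — endpoints in different components.
C–H (6): add — endpoints in different components.
D–G (6): skip — D and G already connected.
B–G (7): add — endpoints in different components.
D–F (7): add — endpoints in different components.
D–H (8): skip — D and H already connected.
B–H (9): skip — B and H already connected.
A–G (11): add — endpoints in different components.
Non-tree edge D–G has weight 6, equal to the heaviest edge on its tree cycle — swapping gives another MST of the same weight. Not unique.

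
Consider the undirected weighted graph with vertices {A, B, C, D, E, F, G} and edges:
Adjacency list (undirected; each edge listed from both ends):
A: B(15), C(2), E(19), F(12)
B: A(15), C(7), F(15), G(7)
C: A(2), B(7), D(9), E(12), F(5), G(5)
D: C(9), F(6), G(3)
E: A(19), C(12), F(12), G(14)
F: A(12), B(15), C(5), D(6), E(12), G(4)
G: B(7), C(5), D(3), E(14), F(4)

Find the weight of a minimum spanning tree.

33

Sort edges by weight, then run Kruskal:
A-C (2): add — endpoints in different components.
D-G (3): add — endpoints in different components.
F-G (4): add — endpoints in different components.
C-F (5): add — endpoints in different components.
C-G (5): skip — C and G already connected.
D-F (6): skip — D and F already connected.
B-C (7): add — endpoints in different components.
B-G (7): skip — B and G already connected.
C-D (9): skip — C and D already connected.
A-F (12): skip — A and F already connected.
C-E (12): add — endpoints in different components.
MST edges: A-C, D-G, F-G, C-F, B-C, C-E; total weight 2+3+4+5+7+12 = 33.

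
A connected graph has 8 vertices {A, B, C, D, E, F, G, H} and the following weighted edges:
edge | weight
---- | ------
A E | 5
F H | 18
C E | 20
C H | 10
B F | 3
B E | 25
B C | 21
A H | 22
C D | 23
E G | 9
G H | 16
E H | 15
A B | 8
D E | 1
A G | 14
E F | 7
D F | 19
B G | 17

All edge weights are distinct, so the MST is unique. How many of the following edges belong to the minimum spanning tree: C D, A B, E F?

1

Kruskal's algorithm — process edges by increasing weight (ties by edge label):
D E (1): add — endpoints in different components.
B F (3): add — endpoints in different components.
A E (5): add — endpoints in different components.
E F (7): add — endpoints in different components.
A B (8): skip — A and B already connected.
E G (9): add — endpoints in different components.
C H (10): add — endpoints in different components.
A G (14): skip — A and G already connected.
E H (15): add — endpoints in different components.
MST edge set: {D E, B F, A E, E F, E G, C H, E H}.
Of the listed edges, {E F} are in the MST → 1.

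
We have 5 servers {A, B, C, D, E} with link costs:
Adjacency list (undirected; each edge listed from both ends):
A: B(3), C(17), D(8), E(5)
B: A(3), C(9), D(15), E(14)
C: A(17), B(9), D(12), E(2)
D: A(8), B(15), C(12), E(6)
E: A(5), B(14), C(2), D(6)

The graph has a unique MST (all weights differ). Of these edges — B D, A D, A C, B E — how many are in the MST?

Kruskal: consider edges lightest-first.
C E (2): add. Components now {A} {B} {C,E} {D}
A B (3): add. Components now {A,B} {C,E} {D}
A E (5): add. Components now {A,B,C,E} {D}
D E (6): add. Components now {A,B,C,D,E}
MST edge set: {C E, A B, A E, D E}.
Of the listed edges, {} are in the MST → 0.

0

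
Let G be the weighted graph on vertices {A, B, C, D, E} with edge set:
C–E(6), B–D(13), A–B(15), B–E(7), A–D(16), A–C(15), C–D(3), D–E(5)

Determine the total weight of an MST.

Kruskal's algorithm — process edges by increasing weight (ties by edge label):
C–D (3): add — endpoints in different components.
D–E (5): add — endpoints in different components.
C–E (6): skip — C and E already connected.
B–E (7): add — endpoints in different components.
B–D (13): skip — B and D already connected.
A–B (15): add — endpoints in different components.
MST edges: C–D, D–E, B–E, A–B; total weight 3+5+7+15 = 30.

30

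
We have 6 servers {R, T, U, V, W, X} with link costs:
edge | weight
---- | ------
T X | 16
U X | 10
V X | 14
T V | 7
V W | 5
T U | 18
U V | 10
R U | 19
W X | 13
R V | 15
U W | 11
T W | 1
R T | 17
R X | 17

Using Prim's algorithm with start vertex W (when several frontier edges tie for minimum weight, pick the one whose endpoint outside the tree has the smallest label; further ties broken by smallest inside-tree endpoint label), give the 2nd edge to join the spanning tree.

Prim's algorithm from W:
Step 1: cheapest edge leaving the tree is T W (1); add T.
Step 2: cheapest edge leaving the tree is V W (5); add V.
Step 3: cheapest edge leaving the tree is U V (10); add U.
Step 4: cheapest edge leaving the tree is U X (10); add X.
Step 5: cheapest edge leaving the tree is R V (15); add R.
The 2nd edge added is V W.

V-W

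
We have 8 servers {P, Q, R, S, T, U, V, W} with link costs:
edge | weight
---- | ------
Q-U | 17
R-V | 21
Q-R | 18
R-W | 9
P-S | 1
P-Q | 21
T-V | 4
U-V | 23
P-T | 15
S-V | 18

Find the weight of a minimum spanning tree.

85

Kruskal's algorithm — process edges by increasing weight (ties by edge label):
P-S (1): add — endpoints in different components.
T-V (4): add — endpoints in different components.
R-W (9): add — endpoints in different components.
P-T (15): add — endpoints in different components.
Q-U (17): add — endpoints in different components.
Q-R (18): add — endpoints in different components.
S-V (18): skip — S and V already connected.
P-Q (21): add — endpoints in different components.
MST edges: P-S, T-V, R-W, P-T, Q-U, Q-R, P-Q; total weight 1+4+9+15+17+18+21 = 85.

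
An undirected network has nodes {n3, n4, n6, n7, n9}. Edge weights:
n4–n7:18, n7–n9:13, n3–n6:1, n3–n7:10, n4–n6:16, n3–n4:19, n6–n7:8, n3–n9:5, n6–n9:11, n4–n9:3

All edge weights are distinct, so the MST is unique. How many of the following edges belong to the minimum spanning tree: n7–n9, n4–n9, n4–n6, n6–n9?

Kruskal's algorithm — process edges by increasing weight (ties by edge label):
n3–n6 (1): add. Components now {n3,n6} {n9} {n4} {n7}
n4–n9 (3): add. Components now {n3,n6} {n4,n9} {n7}
n3–n9 (5): add. Components now {n3,n4,n6,n9} {n7}
n6–n7 (8): add. Components now {n3,n4,n6,n7,n9}
MST edge set: {n3–n6, n4–n9, n3–n9, n6–n7}.
Of the listed edges, {n4–n9} are in the MST → 1.

1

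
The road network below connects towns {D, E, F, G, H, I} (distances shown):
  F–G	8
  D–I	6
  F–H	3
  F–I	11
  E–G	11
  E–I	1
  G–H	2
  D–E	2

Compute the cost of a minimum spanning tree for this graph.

19

Prim's algorithm from F:
Step 1: cheapest edge leaving the tree is F–H (3); add H.
Step 2: cheapest edge leaving the tree is G–H (2); add G.
Step 3: cheapest edge leaving the tree is E–G (11); add E.
Step 4: cheapest edge leaving the tree is E–I (1); add I.
Step 5: cheapest edge leaving the tree is D–E (2); add D.
MST edges: F–H, G–H, E–G, E–I, D–E; total weight 3+2+11+1+2 = 19.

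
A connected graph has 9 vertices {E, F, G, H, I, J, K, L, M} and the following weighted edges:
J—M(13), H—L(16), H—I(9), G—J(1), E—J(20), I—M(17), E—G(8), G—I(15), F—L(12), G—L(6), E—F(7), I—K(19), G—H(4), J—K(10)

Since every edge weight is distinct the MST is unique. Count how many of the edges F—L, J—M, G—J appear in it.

Sort edges by weight, then run Kruskal:
G—J (1): add — endpoints in different components.
G—H (4): add — endpoints in different components.
G—L (6): add — endpoints in different components.
E—F (7): add — endpoints in different components.
E—G (8): add — endpoints in different components.
H—I (9): add — endpoints in different components.
J—K (10): add — endpoints in different components.
F—L (12): skip — F and L already connected.
J—M (13): add — endpoints in different components.
MST edge set: {G—J, G—H, G—L, E—F, E—G, H—I, J—K, J—M}.
Of the listed edges, {J—M, G—J} are in the MST → 2.

2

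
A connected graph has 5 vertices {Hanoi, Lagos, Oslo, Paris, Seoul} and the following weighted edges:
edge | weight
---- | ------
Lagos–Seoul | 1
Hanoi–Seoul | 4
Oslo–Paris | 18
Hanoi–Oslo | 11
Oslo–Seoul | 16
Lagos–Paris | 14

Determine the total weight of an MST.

30

Kruskal: consider edges lightest-first.
Lagos–Seoul (1): add — endpoints in different components.
Hanoi–Seoul (4): add — endpoints in different components.
Hanoi–Oslo (11): add — endpoints in different components.
Lagos–Paris (14): add — endpoints in different components.
MST edges: Lagos–Seoul, Hanoi–Seoul, Hanoi–Oslo, Lagos–Paris; total weight 1+4+11+14 = 30.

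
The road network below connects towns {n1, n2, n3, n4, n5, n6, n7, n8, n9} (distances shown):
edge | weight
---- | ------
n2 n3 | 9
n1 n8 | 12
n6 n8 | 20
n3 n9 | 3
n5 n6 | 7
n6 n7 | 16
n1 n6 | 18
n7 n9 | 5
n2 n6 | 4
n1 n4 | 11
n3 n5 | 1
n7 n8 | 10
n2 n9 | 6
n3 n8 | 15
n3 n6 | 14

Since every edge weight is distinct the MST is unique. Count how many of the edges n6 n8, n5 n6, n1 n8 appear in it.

1

Sort edges by weight, then run Kruskal:
n3 n5 (1): add — endpoints in different components.
n3 n9 (3): add — endpoints in different components.
n2 n6 (4): add — endpoints in different components.
n7 n9 (5): add — endpoints in different components.
n2 n9 (6): add — endpoints in different components.
n5 n6 (7): skip — n5 and n6 already connected.
n2 n3 (9): skip — n2 and n3 already connected.
n7 n8 (10): add — endpoints in different components.
n1 n4 (11): add — endpoints in different components.
n1 n8 (12): add — endpoints in different components.
MST edge set: {n3 n5, n3 n9, n2 n6, n7 n9, n2 n9, n7 n8, n1 n4, n1 n8}.
Of the listed edges, {n1 n8} are in the MST → 1.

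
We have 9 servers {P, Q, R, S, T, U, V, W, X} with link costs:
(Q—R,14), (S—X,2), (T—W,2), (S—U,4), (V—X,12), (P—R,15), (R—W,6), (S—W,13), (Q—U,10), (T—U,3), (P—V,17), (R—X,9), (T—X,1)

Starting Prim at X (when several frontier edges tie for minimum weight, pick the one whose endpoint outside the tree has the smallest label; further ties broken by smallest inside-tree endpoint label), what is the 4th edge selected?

Prim's algorithm from X:
Step 1: cheapest edge leaving the tree is T—X (1); add T.
Step 2: cheapest edge leaving the tree is S—X (2); add S.
Step 3: cheapest edge leaving the tree is T—W (2); add W.
Step 4: cheapest edge leaving the tree is T—U (3); add U.
Step 5: cheapest edge leaving the tree is R—W (6); add R.
Step 6: cheapest edge leaving the tree is Q—U (10); add Q.
Step 7: cheapest edge leaving the tree is V—X (12); add V.
Step 8: cheapest edge leaving the tree is P—R (15); add P.
The 4th edge added is T—U.

T-U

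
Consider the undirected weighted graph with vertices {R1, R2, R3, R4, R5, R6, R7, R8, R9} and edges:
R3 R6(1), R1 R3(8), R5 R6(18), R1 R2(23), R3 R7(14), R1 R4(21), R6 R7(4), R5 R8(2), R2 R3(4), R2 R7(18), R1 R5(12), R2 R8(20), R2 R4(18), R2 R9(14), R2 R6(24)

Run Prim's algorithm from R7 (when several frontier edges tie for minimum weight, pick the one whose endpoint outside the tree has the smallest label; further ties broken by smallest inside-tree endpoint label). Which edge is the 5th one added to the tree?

R1-R5

Grow the tree from R7 using Prim:
Step 1: cheapest edge leaving the tree is R6 R7 (4); add R6.
Step 2: cheapest edge leaving the tree is R3 R6 (1); add R3.
Step 3: cheapest edge leaving the tree is R2 R3 (4); add R2.
Step 4: cheapest edge leaving the tree is R1 R3 (8); add R1.
Step 5: cheapest edge leaving the tree is R1 R5 (12); add R5.
Step 6: cheapest edge leaving the tree is R5 R8 (2); add R8.
Step 7: cheapest edge leaving the tree is R2 R9 (14); add R9.
Step 8: cheapest edge leaving the tree is R2 R4 (18); add R4.
The 5th edge added is R1 R5.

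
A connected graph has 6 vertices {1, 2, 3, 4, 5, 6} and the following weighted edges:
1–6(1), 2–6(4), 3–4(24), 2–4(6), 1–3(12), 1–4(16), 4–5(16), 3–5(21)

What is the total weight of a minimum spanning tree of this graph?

39

Prim, starting at 5.
Step 1: cheapest edge leaving the tree is 4–5 (16); add 4.
Step 2: cheapest edge leaving the tree is 2–4 (6); add 2.
Step 3: cheapest edge leaving the tree is 2–6 (4); add 6.
Step 4: cheapest edge leaving the tree is 1–6 (1); add 1.
Step 5: cheapest edge leaving the tree is 1–3 (12); add 3.
MST edges: 4–5, 2–4, 2–6, 1–6, 1–3; total weight 16+6+4+1+12 = 39.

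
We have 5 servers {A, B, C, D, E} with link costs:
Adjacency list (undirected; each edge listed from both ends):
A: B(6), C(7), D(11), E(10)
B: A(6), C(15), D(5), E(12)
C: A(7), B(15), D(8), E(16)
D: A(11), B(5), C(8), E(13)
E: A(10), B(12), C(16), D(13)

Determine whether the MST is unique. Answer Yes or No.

Yes

Kruskal's algorithm — process edges by increasing weight (ties by edge label):
B D (5): add. Components now {A} {B,D} {C} {E}
A B (6): add. Components now {A,B,D} {C} {E}
A C (7): add. Components now {A,B,C,D} {E}
C D (8): skip — C and D already connected.
A E (10): add. Components now {A,B,C,D,E}
Every non-tree edge has weight strictly greater than the heaviest edge on the tree path between its endpoints, so the MST is unique.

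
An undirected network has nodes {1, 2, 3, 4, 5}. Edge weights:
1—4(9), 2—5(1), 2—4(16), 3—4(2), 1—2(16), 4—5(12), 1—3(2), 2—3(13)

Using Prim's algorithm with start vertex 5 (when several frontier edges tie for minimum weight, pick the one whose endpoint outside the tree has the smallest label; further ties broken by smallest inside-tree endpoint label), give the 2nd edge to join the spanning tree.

Prim, starting at 5.
Step 1: frontier [2—5 1, 4—5 12] → take 2—5 (1); add 2.
Step 2: frontier [2—3 13, 1—2 16, 2—4 16, 4—5 12] → take 4—5 (12); add 4.
Step 3: frontier [2—3 13, 1—2 16, 3—4 2, 1—4 9] → take 3—4 (2); add 3.
Step 4: frontier [1—2 16, 1—3 2, 1—4 9] → take 1—3 (2); add 1.
The 2nd edge added is 4—5.

4-5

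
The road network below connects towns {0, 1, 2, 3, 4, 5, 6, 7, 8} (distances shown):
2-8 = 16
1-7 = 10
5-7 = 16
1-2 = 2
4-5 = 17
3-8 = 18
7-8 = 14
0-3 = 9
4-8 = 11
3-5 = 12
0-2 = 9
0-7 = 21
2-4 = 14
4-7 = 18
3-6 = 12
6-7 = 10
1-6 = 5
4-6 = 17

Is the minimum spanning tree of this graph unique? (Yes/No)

Kruskal's algorithm — process edges by increasing weight (ties by edge label):
1-2 (2): add — endpoints in different components.
1-6 (5): add — endpoints in different components.
0-2 (9): add — endpoints in different components.
0-3 (9): add — endpoints in different components.
1-7 (10): add — endpoints in different components.
6-7 (10): skip — 6 and 7 already connected.
4-8 (11): add — endpoints in different components.
3-5 (12): add — endpoints in different components.
3-6 (12): skip — 3 and 6 already connected.
2-4 (14): add — endpoints in different components.
Non-tree edge 6-7 has weight 10, equal to the heaviest edge on its tree cycle — swapping gives another MST of the same weight. Not unique.

No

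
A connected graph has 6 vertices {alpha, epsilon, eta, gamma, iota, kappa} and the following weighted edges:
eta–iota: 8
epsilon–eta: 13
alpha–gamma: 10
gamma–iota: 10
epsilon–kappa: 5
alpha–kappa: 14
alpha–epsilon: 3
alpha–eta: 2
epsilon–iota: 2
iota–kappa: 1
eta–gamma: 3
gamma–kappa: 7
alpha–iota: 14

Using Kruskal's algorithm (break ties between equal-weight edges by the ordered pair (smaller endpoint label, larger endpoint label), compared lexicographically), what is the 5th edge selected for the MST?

Sort edges by weight, then run Kruskal:
iota–kappa (1): add. Components now {gamma} {alpha} {iota,kappa} {epsilon} {eta}
alpha–eta (2): add. Components now {gamma} {alpha,eta} {iota,kappa} {epsilon}
epsilon–iota (2): add. Components now {gamma} {alpha,eta} {epsilon,iota,kappa}
alpha–epsilon (3): add. Components now {gamma} {alpha,epsilon,eta,iota,kappa}
eta–gamma (3): add. Components now {alpha,epsilon,eta,gamma,iota,kappa}
The 5th edge added is eta–gamma.

eta-gamma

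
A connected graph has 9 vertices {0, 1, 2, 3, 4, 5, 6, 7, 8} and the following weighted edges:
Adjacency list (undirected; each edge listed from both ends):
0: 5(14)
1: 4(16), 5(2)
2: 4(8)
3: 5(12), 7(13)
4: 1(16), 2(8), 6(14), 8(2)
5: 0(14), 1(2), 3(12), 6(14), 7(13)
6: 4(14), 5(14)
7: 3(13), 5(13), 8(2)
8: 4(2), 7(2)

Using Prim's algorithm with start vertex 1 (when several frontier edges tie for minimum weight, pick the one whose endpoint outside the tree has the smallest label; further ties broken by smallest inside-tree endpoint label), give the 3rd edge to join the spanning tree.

3-7

Prim, starting at 1.
Step 1: cheapest edge leaving the tree is 1—5 (2); add 5.
Step 2: cheapest edge leaving the tree is 3—5 (12); add 3.
Step 3: cheapest edge leaving the tree is 3—7 (13); add 7.
Step 4: cheapest edge leaving the tree is 7—8 (2); add 8.
Step 5: cheapest edge leaving the tree is 4—8 (2); add 4.
Step 6: cheapest edge leaving the tree is 2—4 (8); add 2.
Step 7: cheapest edge leaving the tree is 0—5 (14); add 0.
Step 8: cheapest edge leaving the tree is 4—6 (14); add 6.
The 3rd edge added is 3—7.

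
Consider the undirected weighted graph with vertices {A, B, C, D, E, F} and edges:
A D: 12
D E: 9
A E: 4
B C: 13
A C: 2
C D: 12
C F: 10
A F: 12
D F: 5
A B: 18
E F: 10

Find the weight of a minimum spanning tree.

Grow the tree from D using Prim:
Step 1: frontier [D F 5, D E 9, A D 12, C D 12] → take D F (5); add F.
Step 2: frontier [D E 9, A D 12, C D 12, C F 10, E F 10, A F 12] → take D E (9); add E.
Step 3: frontier [A D 12, C D 12, A E 4, C F 10, A F 12] → take A E (4); add A.
Step 4: frontier [A C 2, A B 18, C D 12, C F 10] → take A C (2); add C.
Step 5: frontier [A B 18, B C 13] → take B C (13); add B.
MST edges: D F, D E, A E, A C, B C; total weight 5+9+4+2+13 = 33.

33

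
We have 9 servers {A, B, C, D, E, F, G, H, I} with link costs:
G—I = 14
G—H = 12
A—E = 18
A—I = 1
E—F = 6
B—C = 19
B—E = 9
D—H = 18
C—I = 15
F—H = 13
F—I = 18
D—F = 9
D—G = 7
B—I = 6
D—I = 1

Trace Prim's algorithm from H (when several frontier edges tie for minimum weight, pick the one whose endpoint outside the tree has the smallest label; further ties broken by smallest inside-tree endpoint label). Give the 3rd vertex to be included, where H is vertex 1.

D

Prim's algorithm from H:
Step 1: cheapest edge leaving the tree is G—H (12); add G.
Step 2: cheapest edge leaving the tree is D—G (7); add D.
Step 3: cheapest edge leaving the tree is D—I (1); add I.
Step 4: cheapest edge leaving the tree is A—I (1); add A.
Step 5: cheapest edge leaving the tree is B—I (6); add B.
Step 6: cheapest edge leaving the tree is B—E (9); add E.
Step 7: cheapest edge leaving the tree is E—F (6); add F.
Step 8: cheapest edge leaving the tree is C—I (15); add C.
Vertex order: H, G, D, I, A, B, E, F, C. The 3rd vertex is D.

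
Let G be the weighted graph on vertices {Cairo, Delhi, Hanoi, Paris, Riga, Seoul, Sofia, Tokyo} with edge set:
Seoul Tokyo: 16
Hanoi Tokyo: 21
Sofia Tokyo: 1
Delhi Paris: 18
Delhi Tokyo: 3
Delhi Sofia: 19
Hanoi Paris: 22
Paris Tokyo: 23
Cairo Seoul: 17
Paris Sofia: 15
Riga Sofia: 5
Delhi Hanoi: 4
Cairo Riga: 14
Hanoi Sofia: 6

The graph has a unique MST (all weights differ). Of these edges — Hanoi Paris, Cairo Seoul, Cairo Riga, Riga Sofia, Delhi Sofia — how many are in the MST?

2

Sort edges by weight, then run Kruskal:
Sofia Tokyo (1): add — endpoints in different components.
Delhi Tokyo (3): add — endpoints in different components.
Delhi Hanoi (4): add — endpoints in different components.
Riga Sofia (5): add — endpoints in different components.
Hanoi Sofia (6): skip — Sofia and Hanoi already connected.
Cairo Riga (14): add — endpoints in different components.
Paris Sofia (15): add — endpoints in different components.
Seoul Tokyo (16): add — endpoints in different components.
MST edge set: {Sofia Tokyo, Delhi Tokyo, Delhi Hanoi, Riga Sofia, Cairo Riga, Paris Sofia, Seoul Tokyo}.
Of the listed edges, {Cairo Riga, Riga Sofia} are in the MST → 2.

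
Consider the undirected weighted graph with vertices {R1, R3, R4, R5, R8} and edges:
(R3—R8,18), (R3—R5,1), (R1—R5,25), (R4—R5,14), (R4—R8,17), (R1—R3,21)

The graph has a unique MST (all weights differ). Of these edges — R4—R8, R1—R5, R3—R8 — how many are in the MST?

Kruskal: consider edges lightest-first.
R3—R5 (1): add. Components now {R3,R5} {R1} {R8} {R4}
R4—R5 (14): add. Components now {R3,R4,R5} {R1} {R8}
R4—R8 (17): add. Components now {R3,R4,R5,R8} {R1}
R3—R8 (18): skip — R8 and R3 already connected.
R1—R3 (21): add. Components now {R1,R3,R4,R5,R8}
MST edge set: {R3—R5, R4—R5, R4—R8, R1—R3}.
Of the listed edges, {R4—R8} are in the MST → 1.

1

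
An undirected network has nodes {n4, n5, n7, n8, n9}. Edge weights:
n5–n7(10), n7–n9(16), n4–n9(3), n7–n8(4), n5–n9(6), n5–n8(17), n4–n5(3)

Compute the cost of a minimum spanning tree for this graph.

Sort edges by weight, then run Kruskal:
n4–n5 (3): add — endpoints in different components.
n4–n9 (3): add — endpoints in different components.
n7–n8 (4): add — endpoints in different components.
n5–n9 (6): skip — n5 and n9 already connected.
n5–n7 (10): add — endpoints in different components.
MST edges: n4–n5, n4–n9, n7–n8, n5–n7; total weight 3+3+4+10 = 20.

20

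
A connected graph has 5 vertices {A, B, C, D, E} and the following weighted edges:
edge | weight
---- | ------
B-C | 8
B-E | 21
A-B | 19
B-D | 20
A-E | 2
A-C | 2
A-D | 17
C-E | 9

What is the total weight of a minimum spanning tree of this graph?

29

Kruskal's algorithm — process edges by increasing weight (ties by edge label):
A-C (2): add — endpoints in different components.
A-E (2): add — endpoints in different components.
B-C (8): add — endpoints in different components.
C-E (9): skip — C and E already connected.
A-D (17): add — endpoints in different components.
MST edges: A-C, A-E, B-C, A-D; total weight 2+2+8+17 = 29.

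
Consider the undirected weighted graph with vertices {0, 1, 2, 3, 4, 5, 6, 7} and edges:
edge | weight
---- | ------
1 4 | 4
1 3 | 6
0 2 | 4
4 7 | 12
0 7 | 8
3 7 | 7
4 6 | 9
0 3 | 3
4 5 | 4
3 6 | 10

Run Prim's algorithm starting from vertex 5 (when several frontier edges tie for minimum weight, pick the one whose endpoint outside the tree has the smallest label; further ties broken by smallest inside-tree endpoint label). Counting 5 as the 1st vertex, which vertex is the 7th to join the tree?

Prim, starting at 5.
Step 1: frontier [4 5 4] → take 4 5 (4); add 4.
Step 2: frontier [1 4 4, 4 6 9, 4 7 12] → take 1 4 (4); add 1.
Step 3: frontier [1 3 6, 4 6 9, 4 7 12] → take 1 3 (6); add 3.
Step 4: frontier [0 3 3, 3 7 7, 3 6 10, 4 6 9, 4 7 12] → take 0 3 (3); add 0.
Step 5: frontier [0 2 4, 0 7 8, 3 7 7, 3 6 10, 4 6 9, 4 7 12] → take 0 2 (4); add 2.
Step 6: frontier [0 7 8, 3 7 7, 3 6 10, 4 6 9, 4 7 12] → take 3 7 (7); add 7.
Step 7: frontier [3 6 10, 4 6 9] → take 4 6 (9); add 6.
Vertex order: 5, 4, 1, 3, 0, 2, 7, 6. The 7th vertex is 7.

7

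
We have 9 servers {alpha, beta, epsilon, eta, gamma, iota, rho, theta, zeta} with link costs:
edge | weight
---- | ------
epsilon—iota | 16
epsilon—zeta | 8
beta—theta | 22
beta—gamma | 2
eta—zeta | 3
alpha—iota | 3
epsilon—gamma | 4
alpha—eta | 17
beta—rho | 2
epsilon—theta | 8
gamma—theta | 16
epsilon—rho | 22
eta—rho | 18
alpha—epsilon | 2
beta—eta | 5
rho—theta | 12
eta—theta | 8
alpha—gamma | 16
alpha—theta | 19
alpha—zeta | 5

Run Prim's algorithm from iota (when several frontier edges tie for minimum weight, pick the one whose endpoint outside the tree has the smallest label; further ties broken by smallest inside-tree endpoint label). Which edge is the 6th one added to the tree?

beta-eta

Prim, starting at iota.
Step 1: cheapest edge leaving the tree is alpha—iota (3); add alpha.
Step 2: cheapest edge leaving the tree is alpha—epsilon (2); add epsilon.
Step 3: cheapest edge leaving the tree is epsilon—gamma (4); add gamma.
Step 4: cheapest edge leaving the tree is beta—gamma (2); add beta.
Step 5: cheapest edge leaving the tree is beta—rho (2); add rho.
Step 6: cheapest edge leaving the tree is beta—eta (5); add eta.
Step 7: cheapest edge leaving the tree is eta—zeta (3); add zeta.
Step 8: cheapest edge leaving the tree is epsilon—theta (8); add theta.
The 6th edge added is beta—eta.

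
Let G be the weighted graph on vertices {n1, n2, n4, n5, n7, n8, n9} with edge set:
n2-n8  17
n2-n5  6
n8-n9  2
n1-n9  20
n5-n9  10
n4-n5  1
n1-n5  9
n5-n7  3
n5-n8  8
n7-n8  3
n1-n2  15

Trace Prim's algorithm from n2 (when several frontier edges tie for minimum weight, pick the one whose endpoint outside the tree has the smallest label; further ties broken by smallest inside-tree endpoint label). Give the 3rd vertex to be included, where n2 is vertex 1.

Grow the tree from n2 using Prim:
Step 1: frontier [n2-n5 6, n1-n2 15, n2-n8 17] → take n2-n5 (6); add n5.
Step 2: frontier [n1-n2 15, n2-n8 17, n4-n5 1, n5-n7 3, n5-n8 8, n1-n5 9, n5-n9 10] → take n4-n5 (1); add n4.
Step 3: frontier [n1-n2 15, n2-n8 17, n5-n7 3, n5-n8 8, n1-n5 9, n5-n9 10] → take n5-n7 (3); add n7.
Step 4: frontier [n1-n2 15, n2-n8 17, n5-n8 8, n1-n5 9, n5-n9 10, n7-n8 3] → take n7-n8 (3); add n8.
Step 5: frontier [n1-n2 15, n1-n5 9, n5-n9 10, n8-n9 2] → take n8-n9 (2); add n9.
Step 6: frontier [n1-n2 15, n1-n5 9, n1-n9 20] → take n1-n5 (9); add n1.
Vertex order: n2, n5, n4, n7, n8, n9, n1. The 3rd vertex is n4.

n4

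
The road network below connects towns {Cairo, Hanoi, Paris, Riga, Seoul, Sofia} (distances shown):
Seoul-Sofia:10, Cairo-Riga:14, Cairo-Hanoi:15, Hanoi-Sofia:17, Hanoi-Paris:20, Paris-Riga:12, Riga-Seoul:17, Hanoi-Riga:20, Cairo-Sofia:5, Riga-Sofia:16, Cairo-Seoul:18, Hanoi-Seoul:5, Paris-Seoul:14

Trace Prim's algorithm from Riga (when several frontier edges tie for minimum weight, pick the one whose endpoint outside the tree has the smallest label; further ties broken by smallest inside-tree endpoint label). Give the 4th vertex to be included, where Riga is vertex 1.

Prim, starting at Riga.
Step 1: cheapest edge leaving the tree is Paris-Riga (12); add Paris.
Step 2: cheapest edge leaving the tree is Cairo-Riga (14); add Cairo.
Step 3: cheapest edge leaving the tree is Cairo-Sofia (5); add Sofia.
Step 4: cheapest edge leaving the tree is Seoul-Sofia (10); add Seoul.
Step 5: cheapest edge leaving the tree is Hanoi-Seoul (5); add Hanoi.
Vertex order: Riga, Paris, Cairo, Sofia, Seoul, Hanoi. The 4th vertex is Sofia.

Sofia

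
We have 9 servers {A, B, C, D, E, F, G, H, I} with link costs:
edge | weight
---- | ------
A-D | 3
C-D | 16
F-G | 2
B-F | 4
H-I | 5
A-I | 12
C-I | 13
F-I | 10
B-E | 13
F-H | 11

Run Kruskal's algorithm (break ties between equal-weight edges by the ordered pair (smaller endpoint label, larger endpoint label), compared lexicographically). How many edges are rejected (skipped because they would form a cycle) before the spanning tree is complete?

Kruskal's algorithm — process edges by increasing weight (ties by edge label):
F-G (2): add — endpoints in different components.
A-D (3): add — endpoints in different components.
B-F (4): add — endpoints in different components.
H-I (5): add — endpoints in different components.
F-I (10): add — endpoints in different components.
F-H (11): skip — F and H already connected.
A-I (12): add — endpoints in different components.
B-E (13): add — endpoints in different components.
C-I (13): add — endpoints in different components.
Edges rejected before the tree was complete: 1.

1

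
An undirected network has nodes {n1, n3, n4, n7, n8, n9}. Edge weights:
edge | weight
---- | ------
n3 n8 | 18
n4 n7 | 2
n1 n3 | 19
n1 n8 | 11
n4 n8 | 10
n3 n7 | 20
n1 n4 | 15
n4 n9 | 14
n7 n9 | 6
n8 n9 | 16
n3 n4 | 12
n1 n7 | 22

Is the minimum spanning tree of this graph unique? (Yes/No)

Yes

Kruskal: consider edges lightest-first.
n4 n7 (2): add. Components now {n1} {n4,n7} {n8} {n3} {n9}
n7 n9 (6): add. Components now {n1} {n4,n7,n9} {n8} {n3}
n4 n8 (10): add. Components now {n1} {n4,n7,n8,n9} {n3}
n1 n8 (11): add. Components now {n1,n4,n7,n8,n9} {n3}
n3 n4 (12): add. Components now {n1,n3,n4,n7,n8,n9}
Every non-tree edge has weight strictly greater than the heaviest edge on the tree path between its endpoints, so the MST is unique.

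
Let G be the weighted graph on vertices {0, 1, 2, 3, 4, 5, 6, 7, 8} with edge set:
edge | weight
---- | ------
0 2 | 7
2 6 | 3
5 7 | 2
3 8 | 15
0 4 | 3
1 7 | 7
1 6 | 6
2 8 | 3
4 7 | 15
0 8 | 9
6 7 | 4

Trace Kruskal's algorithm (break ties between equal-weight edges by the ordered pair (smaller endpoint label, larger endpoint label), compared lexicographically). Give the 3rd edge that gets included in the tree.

2-6

Sort edges by weight, then run Kruskal:
5 7 (2): add — endpoints in different components.
0 4 (3): add — endpoints in different components.
2 6 (3): add — endpoints in different components.
2 8 (3): add — endpoints in different components.
6 7 (4): add — endpoints in different components.
1 6 (6): add — endpoints in different components.
0 2 (7): add — endpoints in different components.
1 7 (7): skip — 1 and 7 already connected.
0 8 (9): skip — 0 and 8 already connected.
3 8 (15): add — endpoints in different components.
The 3rd edge added is 2 6.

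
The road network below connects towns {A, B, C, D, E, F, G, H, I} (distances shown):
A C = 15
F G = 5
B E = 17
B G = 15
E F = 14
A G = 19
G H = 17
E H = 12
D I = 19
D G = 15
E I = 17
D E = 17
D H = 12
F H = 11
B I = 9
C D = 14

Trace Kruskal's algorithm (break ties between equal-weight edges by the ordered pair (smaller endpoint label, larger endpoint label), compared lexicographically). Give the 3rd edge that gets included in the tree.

Kruskal: consider edges lightest-first.
F G (5): add — endpoints in different components.
B I (9): add — endpoints in different components.
F H (11): add — endpoints in different components.
D H (12): add — endpoints in different components.
E H (12): add — endpoints in different components.
C D (14): add — endpoints in different components.
E F (14): skip — E and F already connected.
A C (15): add — endpoints in different components.
B G (15): add — endpoints in different components.
The 3rd edge added is F H.

F-H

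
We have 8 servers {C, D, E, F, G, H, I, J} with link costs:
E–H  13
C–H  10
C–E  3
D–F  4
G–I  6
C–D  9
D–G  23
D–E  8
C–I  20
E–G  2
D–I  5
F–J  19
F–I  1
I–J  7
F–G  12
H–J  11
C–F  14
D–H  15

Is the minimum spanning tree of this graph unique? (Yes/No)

Kruskal: consider edges lightest-first.
F–I (1): add — endpoints in different components.
E–G (2): add — endpoints in different components.
C–E (3): add — endpoints in different components.
D–F (4): add — endpoints in different components.
D–I (5): skip — D and I already connected.
G–I (6): add — endpoints in different components.
I–J (7): add — endpoints in different components.
D–E (8): skip — D and E already connected.
C–D (9): skip — C and D already connected.
C–H (10): add — endpoints in different components.
Every non-tree edge has weight strictly greater than the heaviest edge on the tree path between its endpoints, so the MST is unique.

Yes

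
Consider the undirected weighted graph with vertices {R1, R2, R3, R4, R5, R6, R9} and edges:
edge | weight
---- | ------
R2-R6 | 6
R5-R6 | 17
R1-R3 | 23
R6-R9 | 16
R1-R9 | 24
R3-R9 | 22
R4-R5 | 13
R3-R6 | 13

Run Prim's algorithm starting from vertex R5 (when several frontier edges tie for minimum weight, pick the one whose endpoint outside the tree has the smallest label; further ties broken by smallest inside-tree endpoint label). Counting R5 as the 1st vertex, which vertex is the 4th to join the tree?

Grow the tree from R5 using Prim:
Step 1: cheapest edge leaving the tree is R4-R5 (13); add R4.
Step 2: cheapest edge leaving the tree is R5-R6 (17); add R6.
Step 3: cheapest edge leaving the tree is R2-R6 (6); add R2.
Step 4: cheapest edge leaving the tree is R3-R6 (13); add R3.
Step 5: cheapest edge leaving the tree is R6-R9 (16); add R9.
Step 6: cheapest edge leaving the tree is R1-R3 (23); add R1.
Vertex order: R5, R4, R6, R2, R3, R9, R1. The 4th vertex is R2.

R2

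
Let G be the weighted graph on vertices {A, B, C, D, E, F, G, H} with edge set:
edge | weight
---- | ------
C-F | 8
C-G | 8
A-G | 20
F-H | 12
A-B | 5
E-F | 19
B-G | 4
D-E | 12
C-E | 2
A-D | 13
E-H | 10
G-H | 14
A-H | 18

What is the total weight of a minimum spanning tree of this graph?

49

Kruskal: consider edges lightest-first.
C-E (2): add — endpoints in different components.
B-G (4): add — endpoints in different components.
A-B (5): add — endpoints in different components.
C-F (8): add — endpoints in different components.
C-G (8): add — endpoints in different components.
E-H (10): add — endpoints in different components.
D-E (12): add — endpoints in different components.
MST edges: C-E, B-G, A-B, C-F, C-G, E-H, D-E; total weight 2+4+5+8+8+10+12 = 49.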